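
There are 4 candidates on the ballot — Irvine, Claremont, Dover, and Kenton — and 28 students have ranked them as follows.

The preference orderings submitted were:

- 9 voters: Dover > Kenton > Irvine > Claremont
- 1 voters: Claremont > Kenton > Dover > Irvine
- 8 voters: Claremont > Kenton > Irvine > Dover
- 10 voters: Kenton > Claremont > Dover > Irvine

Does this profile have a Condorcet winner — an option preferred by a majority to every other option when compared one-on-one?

Yes

Head-to-head results (28 voters total):
Irvine vs Claremont: Claremont wins 19–9.
Irvine vs Dover: Dover wins 20–8.
Irvine vs Kenton: Kenton wins 28–0.
Claremont vs Dover: Claremont wins 19–9.
Claremont vs Kenton: Kenton wins 19–9.
Dover vs Kenton: Kenton wins 19–9.
Kenton beats each rival — Irvine (28–0), Claremont (19–9), Dover (19–9) — so Kenton is the Condorcet winner.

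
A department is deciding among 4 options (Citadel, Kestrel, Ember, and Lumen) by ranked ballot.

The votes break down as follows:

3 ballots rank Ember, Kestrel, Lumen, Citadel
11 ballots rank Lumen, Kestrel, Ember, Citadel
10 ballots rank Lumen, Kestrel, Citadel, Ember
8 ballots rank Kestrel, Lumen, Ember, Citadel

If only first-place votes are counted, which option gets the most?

First-place vote totals:
  Citadel: 0
  Kestrel: 8
  Ember: 3
  Lumen: 21
Lumen has the most first-place votes.

Lumen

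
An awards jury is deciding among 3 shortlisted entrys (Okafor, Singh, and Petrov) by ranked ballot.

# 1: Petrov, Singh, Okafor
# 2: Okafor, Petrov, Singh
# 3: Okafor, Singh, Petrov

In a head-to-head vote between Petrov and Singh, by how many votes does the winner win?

Ballots ranking Petrov above Singh: 2.
Ballots ranking Singh above Petrov: 1.
Petrov wins 2–1, a margin of 1.

1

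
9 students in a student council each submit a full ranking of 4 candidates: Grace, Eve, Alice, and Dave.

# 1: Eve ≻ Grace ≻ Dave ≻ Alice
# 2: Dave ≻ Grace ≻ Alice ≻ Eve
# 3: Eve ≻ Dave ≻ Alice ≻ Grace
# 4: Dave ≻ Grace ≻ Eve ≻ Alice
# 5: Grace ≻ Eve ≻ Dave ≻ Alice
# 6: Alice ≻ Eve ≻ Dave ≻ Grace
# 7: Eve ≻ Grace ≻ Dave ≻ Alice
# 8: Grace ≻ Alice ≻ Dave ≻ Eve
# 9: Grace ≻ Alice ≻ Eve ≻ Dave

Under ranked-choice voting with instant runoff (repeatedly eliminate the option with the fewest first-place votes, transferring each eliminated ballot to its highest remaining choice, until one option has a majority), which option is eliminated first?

Round 1: Grace 3, Eve 3, Dave 2, Alice 1. Alice has the fewest and is eliminated.
Round 2: Eve 4, Grace 3, Dave 2. Dave has the fewest and is eliminated.
Round 3: Grace 5, Eve 4. Grace has a majority.

Alice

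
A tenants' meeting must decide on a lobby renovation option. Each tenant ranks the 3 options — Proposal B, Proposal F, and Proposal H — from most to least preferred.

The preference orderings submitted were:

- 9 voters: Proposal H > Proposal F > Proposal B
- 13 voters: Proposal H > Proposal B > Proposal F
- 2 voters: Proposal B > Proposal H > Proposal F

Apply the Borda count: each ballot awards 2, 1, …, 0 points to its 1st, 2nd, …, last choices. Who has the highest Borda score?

Borda scores:
  Proposal B: 9·0 + 13·1 + 2·2 = 17
  Proposal F: 9·1 + 13·0 + 2·0 = 9
  Proposal H: 9·2 + 13·2 + 2·1 = 46
Proposal H has the highest total.

Proposal H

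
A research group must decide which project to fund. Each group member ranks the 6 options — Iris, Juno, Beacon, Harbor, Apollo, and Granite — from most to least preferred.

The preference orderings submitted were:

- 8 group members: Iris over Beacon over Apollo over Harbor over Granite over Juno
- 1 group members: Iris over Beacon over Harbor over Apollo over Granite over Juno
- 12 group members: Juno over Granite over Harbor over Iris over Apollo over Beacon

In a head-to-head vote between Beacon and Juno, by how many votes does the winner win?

3

Ballots ranking Beacon above Juno: 8+1 = 9.
Ballots ranking Juno above Beacon: 12.
Juno wins 12–9, a margin of 3.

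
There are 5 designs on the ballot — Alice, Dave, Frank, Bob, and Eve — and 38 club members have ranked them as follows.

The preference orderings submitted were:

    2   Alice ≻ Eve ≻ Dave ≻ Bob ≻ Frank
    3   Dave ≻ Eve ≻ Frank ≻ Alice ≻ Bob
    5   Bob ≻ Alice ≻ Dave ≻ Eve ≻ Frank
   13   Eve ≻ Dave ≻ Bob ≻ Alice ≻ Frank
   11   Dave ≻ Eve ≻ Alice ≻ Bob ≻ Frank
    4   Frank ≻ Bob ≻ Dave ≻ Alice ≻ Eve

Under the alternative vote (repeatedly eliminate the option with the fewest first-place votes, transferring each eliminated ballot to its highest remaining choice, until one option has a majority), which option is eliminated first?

Alice

Round 1: Dave 14, Eve 13, Bob 5, Frank 4, Alice 2. Alice has the fewest and is eliminated.
Round 2: Eve 15, Dave 14, Bob 5, Frank 4. Frank has the fewest and is eliminated.
Round 3: Eve 15, Dave 14, Bob 9. Bob has the fewest and is eliminated.
Round 4: Dave 23, Eve 15. Dave has a majority.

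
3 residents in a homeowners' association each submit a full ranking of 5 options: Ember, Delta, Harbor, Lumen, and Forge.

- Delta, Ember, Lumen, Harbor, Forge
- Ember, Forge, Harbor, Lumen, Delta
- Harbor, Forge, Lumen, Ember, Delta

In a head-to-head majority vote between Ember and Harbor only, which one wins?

Ember

Ballots ranking Ember above Harbor: 2.
Ballots ranking Harbor above Ember: 1.
Ember wins the head-to-head, 2–1.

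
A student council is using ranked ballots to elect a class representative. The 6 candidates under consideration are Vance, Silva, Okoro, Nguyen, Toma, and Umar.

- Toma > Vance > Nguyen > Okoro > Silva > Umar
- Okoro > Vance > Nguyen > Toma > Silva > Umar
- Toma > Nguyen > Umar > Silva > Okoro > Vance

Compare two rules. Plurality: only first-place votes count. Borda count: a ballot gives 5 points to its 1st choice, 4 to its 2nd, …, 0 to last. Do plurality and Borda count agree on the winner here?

Plurality first-place counts: Vance 0, Silva 0, Okoro 1, Nguyen 0, Toma 2, Umar 0 → Toma.
Borda totals: Vance 8, Silva 4, Okoro 8, Nguyen 10, Toma 12, Umar 3 → Toma.
The two rules agree on Toma.

Yes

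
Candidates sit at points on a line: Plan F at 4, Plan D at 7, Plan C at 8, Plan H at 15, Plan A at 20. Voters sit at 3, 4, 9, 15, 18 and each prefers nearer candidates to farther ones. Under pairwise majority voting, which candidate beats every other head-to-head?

Plan C

With single-peaked preferences on a line, the Condorcet winner is the candidate closest to the median voter.
The median voter (position 9) is closest to Plan C at 8.
Check: Plan C vs Plan D — voters closer to Plan C: 3 of 5.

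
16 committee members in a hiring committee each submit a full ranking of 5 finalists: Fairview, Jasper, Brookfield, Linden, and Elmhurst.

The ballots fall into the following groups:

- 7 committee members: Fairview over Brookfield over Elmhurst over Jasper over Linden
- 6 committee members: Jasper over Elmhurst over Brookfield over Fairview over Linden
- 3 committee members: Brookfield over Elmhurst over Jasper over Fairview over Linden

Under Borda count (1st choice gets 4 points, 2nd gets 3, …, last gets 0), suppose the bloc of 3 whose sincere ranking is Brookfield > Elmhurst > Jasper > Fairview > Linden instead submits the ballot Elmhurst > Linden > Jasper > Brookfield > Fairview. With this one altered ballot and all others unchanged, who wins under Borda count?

Elmhurst

Borda totals with the altered ballot: Fairview 34, Jasper 37, Brookfield 36, Linden 9, Elmhurst 44.
The switch changes the winner from Brookfield to Elmhurst.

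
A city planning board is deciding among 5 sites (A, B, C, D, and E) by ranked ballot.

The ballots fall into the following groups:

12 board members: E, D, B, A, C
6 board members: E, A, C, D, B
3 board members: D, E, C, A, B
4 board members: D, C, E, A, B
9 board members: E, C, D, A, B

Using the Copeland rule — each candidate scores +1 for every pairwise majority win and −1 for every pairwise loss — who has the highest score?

E

Pairwise results:
  A vs B: A wins 22–12.
  A vs C: A wins 18–16.
  A vs D: D wins 28–6.
  A vs E: E wins 34–0.
  B vs C: C wins 22–12.
  B vs D: D wins 34–0.
  B vs E: E wins 34–0.
  C vs D: D wins 19–15.
  C vs E: E wins 30–4.
  D vs E: E wins 27–7.
Copeland scores (wins − losses):
  A: 2 − 2 = 0
  B: 0 − 4 = -4
  C: 1 − 3 = -2
  D: 3 − 1 = 2
  E: 4 − 0 = 4
E has the best Copeland score.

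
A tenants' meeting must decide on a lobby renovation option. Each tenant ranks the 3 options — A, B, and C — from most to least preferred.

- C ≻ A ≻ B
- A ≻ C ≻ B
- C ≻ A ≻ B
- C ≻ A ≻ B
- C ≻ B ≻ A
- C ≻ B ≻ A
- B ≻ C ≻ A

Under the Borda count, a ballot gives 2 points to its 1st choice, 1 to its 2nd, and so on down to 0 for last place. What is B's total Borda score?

4

Borda scores:
  A: 1 + 2 + 1 + 1 + 0 + 0 + 0 = 5
  B: 0 + 0 + 0 + 0 + 1 + 1 + 2 = 4
  C: 2 + 1 + 2 + 2 + 2 + 2 + 1 = 12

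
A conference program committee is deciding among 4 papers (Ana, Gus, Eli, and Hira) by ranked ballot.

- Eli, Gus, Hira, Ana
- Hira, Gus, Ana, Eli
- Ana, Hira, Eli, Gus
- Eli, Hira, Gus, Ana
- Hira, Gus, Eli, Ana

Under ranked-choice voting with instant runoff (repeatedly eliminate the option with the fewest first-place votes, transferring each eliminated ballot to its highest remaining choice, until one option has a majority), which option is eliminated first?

Round 1: Eli 2, Hira 2, Ana 1, Gus 0. Gus has the fewest and is eliminated.
Round 2: Eli 2, Hira 2, Ana 1. Ana has the fewest and is eliminated.
Round 3: Hira 3, Eli 2. Hira has a majority.

Gus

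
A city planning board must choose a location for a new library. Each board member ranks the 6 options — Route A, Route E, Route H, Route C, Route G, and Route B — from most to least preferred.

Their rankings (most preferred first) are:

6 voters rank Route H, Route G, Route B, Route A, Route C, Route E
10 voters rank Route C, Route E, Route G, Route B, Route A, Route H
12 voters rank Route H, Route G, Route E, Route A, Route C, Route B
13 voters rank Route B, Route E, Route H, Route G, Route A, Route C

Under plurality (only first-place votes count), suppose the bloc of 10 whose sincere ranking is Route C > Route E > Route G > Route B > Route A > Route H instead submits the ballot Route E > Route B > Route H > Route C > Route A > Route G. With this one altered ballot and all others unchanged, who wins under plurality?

First-place totals with the altered ballot: Route A 0, Route E 10, Route H 18, Route C 0, Route G 0, Route B 13.
The winner is unchanged: still Route H.

Route H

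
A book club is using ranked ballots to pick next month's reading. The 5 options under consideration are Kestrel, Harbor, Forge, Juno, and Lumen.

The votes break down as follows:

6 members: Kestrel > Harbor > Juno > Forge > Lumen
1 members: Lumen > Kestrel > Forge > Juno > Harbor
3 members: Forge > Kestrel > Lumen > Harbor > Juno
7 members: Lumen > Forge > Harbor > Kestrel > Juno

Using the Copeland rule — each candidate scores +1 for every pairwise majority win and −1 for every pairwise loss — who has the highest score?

Forge

Pairwise results:
  Kestrel vs Harbor: Kestrel wins 10–7.
  Kestrel vs Forge: Forge wins 10–7.
  Kestrel vs Juno: Kestrel wins 17–0.
  Kestrel vs Lumen: Kestrel wins 9–8.
  Harbor vs Forge: Forge wins 11–6.
  Harbor vs Juno: Harbor wins 16–1.
  Harbor vs Lumen: Lumen wins 11–6.
  Forge vs Juno: Forge wins 11–6.
  Forge vs Lumen: Forge wins 9–8.
  Juno vs Lumen: Lumen wins 11–6.
Copeland scores (wins − losses):
  Kestrel: 3 − 1 = 2
  Harbor: 1 − 3 = -2
  Forge: 4 − 0 = 4
  Juno: 0 − 4 = -4
  Lumen: 2 − 2 = 0
Forge has the best Copeland score.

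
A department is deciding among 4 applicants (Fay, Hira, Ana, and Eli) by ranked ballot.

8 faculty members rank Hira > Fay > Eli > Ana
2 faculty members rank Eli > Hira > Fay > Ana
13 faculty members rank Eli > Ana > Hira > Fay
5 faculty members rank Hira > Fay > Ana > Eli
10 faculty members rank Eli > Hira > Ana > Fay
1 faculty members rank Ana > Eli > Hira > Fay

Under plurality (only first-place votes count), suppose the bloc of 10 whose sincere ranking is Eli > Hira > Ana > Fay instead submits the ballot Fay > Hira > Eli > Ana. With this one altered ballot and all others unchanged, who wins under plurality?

First-place totals with the altered ballot: Fay 10, Hira 13, Ana 1, Eli 15.
The winner is unchanged: still Eli.

Eli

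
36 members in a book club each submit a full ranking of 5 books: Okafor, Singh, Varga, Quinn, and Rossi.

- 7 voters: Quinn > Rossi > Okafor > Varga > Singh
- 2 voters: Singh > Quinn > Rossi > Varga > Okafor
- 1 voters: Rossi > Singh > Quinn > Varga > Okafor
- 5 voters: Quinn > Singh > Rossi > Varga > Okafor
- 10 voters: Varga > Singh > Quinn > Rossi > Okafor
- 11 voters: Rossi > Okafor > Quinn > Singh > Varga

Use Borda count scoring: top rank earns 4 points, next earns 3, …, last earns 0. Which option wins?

Borda scores:
  Okafor: 7·2 + 2·0 + 0 + 5·0 + 10·0 + 11·3 = 47
  Singh: 7·0 + 2·4 + 3 + 5·3 + 10·3 + 11·1 = 67
  Varga: 7·1 + 2·1 + 1 + 5·1 + 10·4 + 11·0 = 55
  Quinn: 7·4 + 2·3 + 2 + 5·4 + 10·2 + 11·2 = 98
  Rossi: 7·3 + 2·2 + 4 + 5·2 + 10·1 + 11·4 = 93
Quinn has the highest total.

Quinn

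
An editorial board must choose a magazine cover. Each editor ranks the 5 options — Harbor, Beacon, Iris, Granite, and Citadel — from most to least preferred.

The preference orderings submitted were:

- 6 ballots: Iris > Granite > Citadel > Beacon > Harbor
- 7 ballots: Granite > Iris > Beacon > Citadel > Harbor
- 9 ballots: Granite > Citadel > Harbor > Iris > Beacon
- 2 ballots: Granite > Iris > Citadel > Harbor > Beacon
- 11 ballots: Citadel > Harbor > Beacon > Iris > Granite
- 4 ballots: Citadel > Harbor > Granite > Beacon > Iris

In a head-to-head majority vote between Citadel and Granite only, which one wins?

Ballots ranking Citadel above Granite: 11+4 = 15.
Ballots ranking Granite above Citadel: 6+7+9+2 = 24.
Granite wins the head-to-head, 24–15.

Granite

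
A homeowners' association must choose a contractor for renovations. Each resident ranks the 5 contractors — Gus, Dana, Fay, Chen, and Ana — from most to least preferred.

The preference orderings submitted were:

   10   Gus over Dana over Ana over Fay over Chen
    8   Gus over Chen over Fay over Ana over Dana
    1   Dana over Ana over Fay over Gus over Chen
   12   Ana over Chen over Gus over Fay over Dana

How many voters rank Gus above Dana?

30

Ballots ranking Gus above Dana: 10+8+12 = 30.
Ballots ranking Dana above Gus: 1.
So 30 of 31 voters prefer Gus to Dana.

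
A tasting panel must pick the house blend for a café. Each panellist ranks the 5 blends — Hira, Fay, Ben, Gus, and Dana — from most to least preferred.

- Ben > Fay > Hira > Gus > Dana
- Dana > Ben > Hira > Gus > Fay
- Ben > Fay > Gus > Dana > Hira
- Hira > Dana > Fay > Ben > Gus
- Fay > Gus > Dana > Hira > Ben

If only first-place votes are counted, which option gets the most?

Ben

First-place vote totals:
  Hira: 1
  Fay: 1
  Ben: 2
  Gus: 0
  Dana: 1
Ben has the most first-place votes.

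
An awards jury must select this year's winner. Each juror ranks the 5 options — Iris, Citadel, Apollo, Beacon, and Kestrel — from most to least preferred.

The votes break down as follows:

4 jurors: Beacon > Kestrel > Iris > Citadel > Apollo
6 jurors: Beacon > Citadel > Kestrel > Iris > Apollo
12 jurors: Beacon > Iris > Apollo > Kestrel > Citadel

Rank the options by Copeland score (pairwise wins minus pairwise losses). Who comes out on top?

Pairwise results:
  Iris vs Citadel: Iris wins 16–6.
  Iris vs Apollo: Iris wins 22–0.
  Iris vs Beacon: Beacon wins 22–0.
  Iris vs Kestrel: Iris wins 12–10.
  Citadel vs Apollo: Apollo wins 12–10.
  Citadel vs Beacon: Beacon wins 22–0.
  Citadel vs Kestrel: Kestrel wins 16–6.
  Apollo vs Beacon: Beacon wins 22–0.
  Apollo vs Kestrel: Apollo wins 12–10.
  Beacon vs Kestrel: Beacon wins 22–0.
Copeland scores (wins − losses):
  Iris: 3 − 1 = 2
  Citadel: 0 − 4 = -4
  Apollo: 2 − 2 = 0
  Beacon: 4 − 0 = 4
  Kestrel: 1 − 3 = -2
Beacon has the best Copeland score.

Beacon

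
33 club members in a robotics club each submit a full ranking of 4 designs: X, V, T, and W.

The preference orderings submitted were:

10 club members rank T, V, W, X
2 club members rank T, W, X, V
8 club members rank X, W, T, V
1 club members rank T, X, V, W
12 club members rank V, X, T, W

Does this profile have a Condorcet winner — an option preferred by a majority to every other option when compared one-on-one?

Head-to-head results (33 voters total):
X vs V: V wins 22–11.
X vs T: X wins 20–13.
X vs W: X wins 21–12.
V vs T: T wins 21–12.
V vs W: V wins 23–10.
T vs W: T wins 25–8.
No candidate beats all others: X beats T beats V beats X, a majority cycle.

No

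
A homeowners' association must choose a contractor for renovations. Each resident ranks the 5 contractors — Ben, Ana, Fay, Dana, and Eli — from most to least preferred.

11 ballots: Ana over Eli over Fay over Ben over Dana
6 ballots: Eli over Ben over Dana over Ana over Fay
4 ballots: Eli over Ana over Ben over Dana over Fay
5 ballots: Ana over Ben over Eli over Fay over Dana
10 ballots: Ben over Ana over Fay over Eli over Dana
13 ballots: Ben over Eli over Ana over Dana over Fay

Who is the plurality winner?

Ben

First-place vote totals:
  Ben: 23
  Ana: 16
  Fay: 0
  Dana: 0
  Eli: 10
Ben has the most first-place votes.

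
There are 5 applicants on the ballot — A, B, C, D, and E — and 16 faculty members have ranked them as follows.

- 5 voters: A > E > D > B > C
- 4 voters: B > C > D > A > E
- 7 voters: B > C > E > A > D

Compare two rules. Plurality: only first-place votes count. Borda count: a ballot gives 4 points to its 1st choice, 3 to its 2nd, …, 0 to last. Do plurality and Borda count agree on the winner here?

Plurality first-place counts: A 5, B 11, C 0, D 0, E 0 → B.
Borda totals: A 31, B 49, C 33, D 18, E 29 → B.
The two rules agree on B.

Yes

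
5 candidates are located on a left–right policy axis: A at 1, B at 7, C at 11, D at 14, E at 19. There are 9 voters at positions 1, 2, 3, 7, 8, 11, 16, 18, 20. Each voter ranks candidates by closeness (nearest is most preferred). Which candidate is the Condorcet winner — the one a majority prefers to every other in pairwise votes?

With single-peaked preferences on a line, the Condorcet winner is the candidate closest to the median voter.
The median voter (position 8) is closest to B at 7.
Check: B vs C — voters closer to B: 5 of 9.

B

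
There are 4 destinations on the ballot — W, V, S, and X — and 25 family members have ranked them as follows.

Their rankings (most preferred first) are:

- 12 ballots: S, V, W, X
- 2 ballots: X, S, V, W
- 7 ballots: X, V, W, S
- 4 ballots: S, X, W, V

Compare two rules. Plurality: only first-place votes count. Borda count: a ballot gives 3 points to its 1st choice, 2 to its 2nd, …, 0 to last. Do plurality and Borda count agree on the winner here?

Plurality first-place counts: W 0, V 0, S 16, X 9 → S.
Borda totals: W 23, V 40, S 52, X 35 → S.
The two rules agree on S.

Yes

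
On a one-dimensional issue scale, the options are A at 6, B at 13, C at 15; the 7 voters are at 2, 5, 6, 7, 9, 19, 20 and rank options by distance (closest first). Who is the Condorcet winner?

With single-peaked preferences on a line, the Condorcet winner is the candidate closest to the median voter.
The median voter (position 7) is closest to A at 6.
Check: A vs B — voters closer to A: 5 of 7.

A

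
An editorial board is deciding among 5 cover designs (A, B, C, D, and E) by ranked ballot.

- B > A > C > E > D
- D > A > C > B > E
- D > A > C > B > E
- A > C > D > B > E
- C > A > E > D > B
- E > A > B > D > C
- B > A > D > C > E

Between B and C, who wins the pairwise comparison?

Ballots ranking B above C: 3.
Ballots ranking C above B: 4.
C wins the head-to-head, 4–3.

C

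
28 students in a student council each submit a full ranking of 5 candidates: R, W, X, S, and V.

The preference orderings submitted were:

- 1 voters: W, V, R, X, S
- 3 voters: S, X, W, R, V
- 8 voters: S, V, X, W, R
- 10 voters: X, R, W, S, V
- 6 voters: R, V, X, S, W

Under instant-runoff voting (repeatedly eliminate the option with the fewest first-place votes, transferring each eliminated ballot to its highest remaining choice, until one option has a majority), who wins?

Round 1: S 11, X 10, R 6, W 1, V 0. V has the fewest and is eliminated.
Round 2: S 11, X 10, R 6, W 1. W has the fewest and is eliminated.
Round 3: S 11, X 10, R 7. R has the fewest and is eliminated.
Round 4: X 17, S 11. X has a majority.

X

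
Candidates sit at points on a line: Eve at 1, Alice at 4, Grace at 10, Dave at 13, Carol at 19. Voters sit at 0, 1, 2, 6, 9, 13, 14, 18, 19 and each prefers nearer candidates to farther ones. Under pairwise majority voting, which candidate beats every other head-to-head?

With single-peaked preferences on a line, the Condorcet winner is the candidate closest to the median voter.
The median voter (position 9) is closest to Grace at 10.
Check: Grace vs Dave — voters closer to Grace: 5 of 9.

Grace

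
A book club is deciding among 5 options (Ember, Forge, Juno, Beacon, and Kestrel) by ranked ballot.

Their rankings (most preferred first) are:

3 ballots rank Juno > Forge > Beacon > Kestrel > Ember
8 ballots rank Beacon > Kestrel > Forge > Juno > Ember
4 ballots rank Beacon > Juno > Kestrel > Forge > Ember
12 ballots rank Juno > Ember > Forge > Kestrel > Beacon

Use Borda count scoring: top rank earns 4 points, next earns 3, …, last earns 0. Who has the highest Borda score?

Juno

Borda scores:
  Ember: 3·0 + 8·0 + 4·0 + 12·3 = 36
  Forge: 3·3 + 8·2 + 4·1 + 12·2 = 53
  Juno: 3·4 + 8·1 + 4·3 + 12·4 = 80
  Beacon: 3·2 + 8·4 + 4·4 + 12·0 = 54
  Kestrel: 3·1 + 8·3 + 4·2 + 12·1 = 47
Juno has the highest total.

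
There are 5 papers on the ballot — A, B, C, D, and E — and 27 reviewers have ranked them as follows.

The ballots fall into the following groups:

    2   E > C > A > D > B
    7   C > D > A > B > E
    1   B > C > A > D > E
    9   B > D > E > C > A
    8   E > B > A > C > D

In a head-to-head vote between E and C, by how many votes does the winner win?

Ballots ranking E above C: 2+9+8 = 19.
Ballots ranking C above E: 7+1 = 8.
E wins 19–8, a margin of 11.

11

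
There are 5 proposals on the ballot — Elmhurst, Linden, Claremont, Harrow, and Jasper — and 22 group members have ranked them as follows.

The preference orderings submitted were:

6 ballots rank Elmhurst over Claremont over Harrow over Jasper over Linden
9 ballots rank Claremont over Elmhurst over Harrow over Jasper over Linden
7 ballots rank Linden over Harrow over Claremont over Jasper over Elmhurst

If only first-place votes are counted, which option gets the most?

First-place vote totals:
  Elmhurst: 6
  Linden: 7
  Claremont: 9
  Harrow: 0
  Jasper: 0
Claremont has the most first-place votes.

Claremont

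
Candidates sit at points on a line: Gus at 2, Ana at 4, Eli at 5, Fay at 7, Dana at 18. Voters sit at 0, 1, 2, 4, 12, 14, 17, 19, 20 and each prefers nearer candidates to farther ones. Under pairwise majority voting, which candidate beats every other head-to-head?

With single-peaked preferences on a line, the Condorcet winner is the candidate closest to the median voter.
The median voter (position 12) is closest to Fay at 7.
Check: Fay vs Dana — voters closer to Fay: 5 of 9.

Fay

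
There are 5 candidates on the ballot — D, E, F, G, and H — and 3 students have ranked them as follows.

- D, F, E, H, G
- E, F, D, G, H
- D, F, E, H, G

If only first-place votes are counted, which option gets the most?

First-place vote totals:
  D: 2
  E: 1
  F: 0
  G: 0
  H: 0
D has the most first-place votes.

D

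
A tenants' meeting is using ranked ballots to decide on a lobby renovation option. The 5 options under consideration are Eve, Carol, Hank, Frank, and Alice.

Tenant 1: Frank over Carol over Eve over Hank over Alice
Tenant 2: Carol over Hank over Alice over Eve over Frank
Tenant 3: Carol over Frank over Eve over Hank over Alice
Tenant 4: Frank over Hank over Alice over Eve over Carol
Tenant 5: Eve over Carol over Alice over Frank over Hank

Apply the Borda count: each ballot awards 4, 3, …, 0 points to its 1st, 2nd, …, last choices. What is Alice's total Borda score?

6

Borda scores:
  Eve: 2 + 1 + 2 + 1 + 4 = 10
  Carol: 3 + 4 + 4 + 0 + 3 = 14
  Hank: 1 + 3 + 1 + 3 + 0 = 8
  Frank: 4 + 0 + 3 + 4 + 1 = 12
  Alice: 0 + 2 + 0 + 2 + 2 = 6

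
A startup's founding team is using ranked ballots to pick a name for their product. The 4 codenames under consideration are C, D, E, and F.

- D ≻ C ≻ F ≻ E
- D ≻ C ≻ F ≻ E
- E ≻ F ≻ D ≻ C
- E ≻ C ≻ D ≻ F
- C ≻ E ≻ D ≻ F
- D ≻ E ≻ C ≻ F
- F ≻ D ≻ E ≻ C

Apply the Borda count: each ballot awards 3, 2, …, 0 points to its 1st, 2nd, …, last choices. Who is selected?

Borda scores:
  C: 2 + 2 + 0 + 2 + 3 + 1 + 0 = 10
  D: 3 + 3 + 1 + 1 + 1 + 3 + 2 = 14
  E: 0 + 0 + 3 + 3 + 2 + 2 + 1 = 11
  F: 1 + 1 + 2 + 0 + 0 + 0 + 3 = 7
D has the highest total.

D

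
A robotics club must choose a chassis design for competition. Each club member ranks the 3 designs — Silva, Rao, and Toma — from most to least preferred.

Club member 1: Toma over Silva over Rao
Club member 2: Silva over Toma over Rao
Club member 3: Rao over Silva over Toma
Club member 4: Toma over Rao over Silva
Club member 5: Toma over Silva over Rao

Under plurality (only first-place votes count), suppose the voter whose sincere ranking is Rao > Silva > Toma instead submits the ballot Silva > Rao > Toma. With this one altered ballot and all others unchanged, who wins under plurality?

First-place totals with the altered ballot: Silva 2, Rao 0, Toma 3.
The winner is unchanged: still Toma.

Toma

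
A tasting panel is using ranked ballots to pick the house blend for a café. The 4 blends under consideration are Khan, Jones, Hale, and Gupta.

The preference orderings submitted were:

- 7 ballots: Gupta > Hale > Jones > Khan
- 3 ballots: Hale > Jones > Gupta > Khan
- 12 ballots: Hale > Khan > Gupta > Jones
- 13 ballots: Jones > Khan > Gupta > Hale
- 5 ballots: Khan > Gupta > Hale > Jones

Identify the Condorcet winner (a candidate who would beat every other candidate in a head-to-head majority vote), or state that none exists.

None — there is no Condorcet winner

Head-to-head results (40 voters total):
Khan vs Jones: Jones wins 23–17.
Khan vs Hale: Hale wins 22–18.
Khan vs Gupta: Khan wins 30–10.
Jones vs Hale: Hale wins 27–13.
Jones vs Gupta: Gupta wins 24–16.
Hale vs Gupta: Gupta wins 25–15.
No candidate beats all others: Khan beats Gupta beats Jones beats Khan, a majority cycle.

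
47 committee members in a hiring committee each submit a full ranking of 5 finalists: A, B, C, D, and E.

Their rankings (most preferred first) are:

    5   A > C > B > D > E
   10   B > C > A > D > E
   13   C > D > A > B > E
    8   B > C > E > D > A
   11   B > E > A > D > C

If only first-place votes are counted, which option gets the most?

First-place vote totals:
  A: 5
  B: 29
  C: 13
  D: 0
  E: 0
B has the most first-place votes.

B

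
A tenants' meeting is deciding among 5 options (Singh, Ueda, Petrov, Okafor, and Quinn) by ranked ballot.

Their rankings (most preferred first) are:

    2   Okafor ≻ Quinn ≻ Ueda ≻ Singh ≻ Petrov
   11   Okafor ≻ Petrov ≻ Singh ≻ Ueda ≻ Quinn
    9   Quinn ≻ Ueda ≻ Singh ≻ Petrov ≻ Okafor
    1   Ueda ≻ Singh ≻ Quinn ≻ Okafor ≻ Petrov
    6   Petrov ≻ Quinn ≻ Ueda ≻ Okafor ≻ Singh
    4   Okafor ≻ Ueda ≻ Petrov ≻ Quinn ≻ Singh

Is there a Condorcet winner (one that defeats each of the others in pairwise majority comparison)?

Yes

Head-to-head results (33 voters total):
Singh vs Ueda: Ueda wins 22–11.
Singh vs Petrov: Petrov wins 21–12.
Singh vs Okafor: Okafor wins 23–10.
Singh vs Quinn: Quinn wins 21–12.
Ueda vs Petrov: Petrov wins 17–16.
Ueda vs Okafor: Okafor wins 17–16.
Ueda vs Quinn: Quinn wins 17–16.
Petrov vs Okafor: Okafor wins 18–15.
Petrov vs Quinn: Petrov wins 21–12.
Okafor vs Quinn: Okafor wins 17–16.
Okafor beats each rival — Singh (23–10), Ueda (17–16), Petrov (18–15), Quinn (17–16) — so Okafor is the Condorcet winner.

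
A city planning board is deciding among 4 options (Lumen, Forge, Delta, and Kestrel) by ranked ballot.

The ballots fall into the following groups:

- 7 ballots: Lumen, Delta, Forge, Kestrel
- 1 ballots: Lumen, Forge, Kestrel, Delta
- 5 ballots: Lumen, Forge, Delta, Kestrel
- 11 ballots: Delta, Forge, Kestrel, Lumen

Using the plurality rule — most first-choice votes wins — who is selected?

Lumen

First-place vote totals:
  Lumen: 13
  Forge: 0
  Delta: 11
  Kestrel: 0
Lumen has the most first-place votes.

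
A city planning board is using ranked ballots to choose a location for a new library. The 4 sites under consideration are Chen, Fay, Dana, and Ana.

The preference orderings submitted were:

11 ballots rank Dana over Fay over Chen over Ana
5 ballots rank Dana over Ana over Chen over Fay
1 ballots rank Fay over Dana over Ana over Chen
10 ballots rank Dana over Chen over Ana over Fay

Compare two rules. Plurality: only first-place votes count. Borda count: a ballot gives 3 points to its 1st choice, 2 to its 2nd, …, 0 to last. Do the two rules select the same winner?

Yes

Plurality first-place counts: Chen 0, Fay 1, Dana 26, Ana 0 → Dana.
Borda totals: Chen 36, Fay 25, Dana 80, Ana 21 → Dana.
The two rules agree on Dana.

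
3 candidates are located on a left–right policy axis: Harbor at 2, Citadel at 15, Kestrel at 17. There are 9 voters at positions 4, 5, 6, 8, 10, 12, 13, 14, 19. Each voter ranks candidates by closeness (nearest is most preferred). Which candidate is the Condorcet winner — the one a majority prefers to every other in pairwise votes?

With single-peaked preferences on a line, the Condorcet winner is the candidate closest to the median voter.
The median voter (position 10) is closest to Citadel at 15.
Check: Citadel vs Kestrel — voters closer to Citadel: 8 of 9.

Citadel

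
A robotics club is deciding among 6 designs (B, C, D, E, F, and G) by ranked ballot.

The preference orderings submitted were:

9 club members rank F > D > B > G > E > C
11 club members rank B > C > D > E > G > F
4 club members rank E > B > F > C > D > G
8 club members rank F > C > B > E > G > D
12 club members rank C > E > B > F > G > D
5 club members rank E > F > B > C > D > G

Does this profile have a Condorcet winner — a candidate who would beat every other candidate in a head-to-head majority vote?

Head-to-head results (49 voters total):
B vs C: B wins 29–20.
B vs D: B wins 40–9.
B vs E: B wins 28–21.
B vs F: B wins 27–22.
B vs G: B wins 49–0.
C vs D: C wins 40–9.
C vs E: C wins 31–18.
C vs F: F wins 26–23.
C vs G: C wins 40–9.
D vs E: E wins 29–20.
D vs F: F wins 38–11.
D vs G: D wins 29–20.
E vs F: E wins 32–17.
E vs G: E wins 40–9.
F vs G: F wins 38–11.
B beats each rival — C (29–20), D (40–9), E (28–21), F (27–22), G (49–0) — so B is the Condorcet winner.

Yes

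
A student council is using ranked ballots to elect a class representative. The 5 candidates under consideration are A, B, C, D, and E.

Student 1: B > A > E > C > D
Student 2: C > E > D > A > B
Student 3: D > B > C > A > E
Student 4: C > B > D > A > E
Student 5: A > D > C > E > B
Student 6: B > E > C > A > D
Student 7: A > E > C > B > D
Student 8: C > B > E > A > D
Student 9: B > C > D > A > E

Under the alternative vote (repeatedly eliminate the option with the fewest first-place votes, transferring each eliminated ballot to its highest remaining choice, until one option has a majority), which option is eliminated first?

E

Round 1: B 3, C 3, A 2, D 1, E 0. E has the fewest and is eliminated.
Round 2: B 3, C 3, A 2, D 1. D has the fewest and is eliminated.
Round 3: B 4, C 3, A 2. A has the fewest and is eliminated.
Round 4: C 5, B 4. C has a majority.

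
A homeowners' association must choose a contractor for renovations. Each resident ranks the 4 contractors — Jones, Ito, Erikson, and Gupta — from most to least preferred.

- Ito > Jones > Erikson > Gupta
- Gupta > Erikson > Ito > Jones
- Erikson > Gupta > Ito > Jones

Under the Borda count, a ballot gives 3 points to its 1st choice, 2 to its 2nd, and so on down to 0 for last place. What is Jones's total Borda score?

Borda scores:
  Jones: 2 + 0 + 0 = 2
  Ito: 3 + 1 + 1 = 5
  Erikson: 1 + 2 + 3 = 6
  Gupta: 0 + 3 + 2 = 5

2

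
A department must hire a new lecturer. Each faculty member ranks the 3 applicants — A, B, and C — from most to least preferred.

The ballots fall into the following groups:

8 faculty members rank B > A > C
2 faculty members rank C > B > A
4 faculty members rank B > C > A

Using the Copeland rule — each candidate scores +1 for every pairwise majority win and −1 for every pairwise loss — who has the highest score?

B

Pairwise results:
  A vs B: B wins 14–0.
  A vs C: A wins 8–6.
  B vs C: B wins 12–2.
Copeland scores (wins − losses):
  A: 1 − 1 = 0
  B: 2 − 0 = 2
  C: 0 − 2 = -2
B has the best Copeland score.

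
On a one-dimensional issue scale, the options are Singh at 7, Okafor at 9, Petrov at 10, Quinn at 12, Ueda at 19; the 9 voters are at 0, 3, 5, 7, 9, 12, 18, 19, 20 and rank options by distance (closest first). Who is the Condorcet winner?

Okafor

With single-peaked preferences on a line, the Condorcet winner is the candidate closest to the median voter.
The median voter (position 9) is closest to Okafor at 9.
Check: Okafor vs Ueda — voters closer to Okafor: 6 of 9.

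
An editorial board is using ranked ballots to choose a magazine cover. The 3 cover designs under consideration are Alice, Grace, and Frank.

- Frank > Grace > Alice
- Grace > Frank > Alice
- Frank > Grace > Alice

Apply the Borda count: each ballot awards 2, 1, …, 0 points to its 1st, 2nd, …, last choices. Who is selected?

Borda scores:
  Alice: 0 + 0 + 0 = 0
  Grace: 1 + 2 + 1 = 4
  Frank: 2 + 1 + 2 = 5
Frank has the highest total.

Frank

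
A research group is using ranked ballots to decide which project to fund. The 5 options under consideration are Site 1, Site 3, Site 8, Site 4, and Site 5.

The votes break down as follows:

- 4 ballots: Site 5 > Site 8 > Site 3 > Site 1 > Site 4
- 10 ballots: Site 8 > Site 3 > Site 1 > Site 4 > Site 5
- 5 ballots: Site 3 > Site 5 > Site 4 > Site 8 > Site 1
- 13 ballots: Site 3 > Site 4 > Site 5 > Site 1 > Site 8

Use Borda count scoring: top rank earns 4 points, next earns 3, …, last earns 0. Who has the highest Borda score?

Site 3

Borda scores:
  Site 1: 4·1 + 10·2 + 5·0 + 13·1 = 37
  Site 3: 4·2 + 10·3 + 5·4 + 13·4 = 110
  Site 8: 4·3 + 10·4 + 5·1 + 13·0 = 57
  Site 4: 4·0 + 10·1 + 5·2 + 13·3 = 59
  Site 5: 4·4 + 10·0 + 5·3 + 13·2 = 57
Site 3 has the highest total.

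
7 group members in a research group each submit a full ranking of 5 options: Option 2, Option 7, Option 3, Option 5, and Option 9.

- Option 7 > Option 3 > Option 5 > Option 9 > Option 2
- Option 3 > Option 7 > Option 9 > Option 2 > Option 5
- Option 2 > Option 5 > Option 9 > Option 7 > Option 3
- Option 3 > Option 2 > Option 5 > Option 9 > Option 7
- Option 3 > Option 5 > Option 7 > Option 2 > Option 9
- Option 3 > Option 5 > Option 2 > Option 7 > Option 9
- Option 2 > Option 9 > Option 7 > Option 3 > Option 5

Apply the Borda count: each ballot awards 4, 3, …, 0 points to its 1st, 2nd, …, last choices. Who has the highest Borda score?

Option 3

Borda scores:
  Option 2: 0 + 1 + 4 + 3 + 1 + 2 + 4 = 15
  Option 7: 4 + 3 + 1 + 0 + 2 + 1 + 2 = 13
  Option 3: 3 + 4 + 0 + 4 + 4 + 4 + 1 = 20
  Option 5: 2 + 0 + 3 + 2 + 3 + 3 + 0 = 13
  Option 9: 1 + 2 + 2 + 1 + 0 + 0 + 3 = 9
Option 3 has the highest total.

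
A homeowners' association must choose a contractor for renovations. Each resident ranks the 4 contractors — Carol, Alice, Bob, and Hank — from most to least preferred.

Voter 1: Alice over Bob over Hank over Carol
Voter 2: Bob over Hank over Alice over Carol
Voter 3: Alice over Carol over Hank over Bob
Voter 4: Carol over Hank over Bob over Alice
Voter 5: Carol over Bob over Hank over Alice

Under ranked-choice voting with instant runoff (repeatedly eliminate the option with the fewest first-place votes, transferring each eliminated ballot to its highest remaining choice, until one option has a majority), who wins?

Alice

Round 1: Carol 2, Alice 2, Bob 1, Hank 0. Hank has the fewest and is eliminated.
Round 2: Carol 2, Alice 2, Bob 1. Bob has the fewest and is eliminated.
Round 3: Alice 3, Carol 2. Alice has a majority.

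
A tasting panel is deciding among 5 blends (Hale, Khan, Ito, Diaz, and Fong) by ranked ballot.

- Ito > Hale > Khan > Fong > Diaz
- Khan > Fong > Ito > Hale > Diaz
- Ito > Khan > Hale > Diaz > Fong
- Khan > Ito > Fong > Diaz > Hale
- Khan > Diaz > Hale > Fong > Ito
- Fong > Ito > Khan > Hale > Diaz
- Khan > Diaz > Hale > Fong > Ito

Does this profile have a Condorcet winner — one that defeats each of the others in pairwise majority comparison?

Head-to-head results (7 voters total):
Hale vs Khan: Khan wins 6–1.
Hale vs Ito: Ito wins 5–2.
Hale vs Diaz: Hale wins 4–3.
Hale vs Fong: Hale wins 4–3.
Khan vs Ito: Khan wins 4–3.
Khan vs Diaz: Khan wins 7–0.
Khan vs Fong: Khan wins 6–1.
Ito vs Diaz: Ito wins 5–2.
Ito vs Fong: Fong wins 4–3.
Diaz vs Fong: Fong wins 4–3.
Khan beats each rival — Hale (6–1), Ito (4–3), Diaz (7–0), Fong (6–1) — so Khan is the Condorcet winner.

Yes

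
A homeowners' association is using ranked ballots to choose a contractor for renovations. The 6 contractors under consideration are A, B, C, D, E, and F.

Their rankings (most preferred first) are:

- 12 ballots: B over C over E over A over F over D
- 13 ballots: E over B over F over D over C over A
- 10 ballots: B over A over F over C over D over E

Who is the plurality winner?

First-place vote totals:
  A: 0
  B: 22
  C: 0
  D: 0
  E: 13
  F: 0
B has the most first-place votes.

B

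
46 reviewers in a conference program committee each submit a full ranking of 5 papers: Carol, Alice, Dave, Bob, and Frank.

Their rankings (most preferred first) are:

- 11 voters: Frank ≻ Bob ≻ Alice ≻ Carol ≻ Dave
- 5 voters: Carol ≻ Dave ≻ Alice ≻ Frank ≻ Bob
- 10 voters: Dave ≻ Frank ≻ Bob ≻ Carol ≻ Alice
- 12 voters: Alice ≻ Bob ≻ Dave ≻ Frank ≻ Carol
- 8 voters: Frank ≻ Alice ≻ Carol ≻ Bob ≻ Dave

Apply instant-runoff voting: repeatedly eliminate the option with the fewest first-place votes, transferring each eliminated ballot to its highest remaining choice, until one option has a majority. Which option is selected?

Round 1: Frank 19, Alice 12, Dave 10, Carol 5, Bob 0. Bob has the fewest and is eliminated.
Round 2: Frank 19, Alice 12, Dave 10, Carol 5. Carol has the fewest and is eliminated.
Round 3: Frank 19, Dave 15, Alice 12. Alice has the fewest and is eliminated.
Round 4: Dave 27, Frank 19. Dave has a majority.

Dave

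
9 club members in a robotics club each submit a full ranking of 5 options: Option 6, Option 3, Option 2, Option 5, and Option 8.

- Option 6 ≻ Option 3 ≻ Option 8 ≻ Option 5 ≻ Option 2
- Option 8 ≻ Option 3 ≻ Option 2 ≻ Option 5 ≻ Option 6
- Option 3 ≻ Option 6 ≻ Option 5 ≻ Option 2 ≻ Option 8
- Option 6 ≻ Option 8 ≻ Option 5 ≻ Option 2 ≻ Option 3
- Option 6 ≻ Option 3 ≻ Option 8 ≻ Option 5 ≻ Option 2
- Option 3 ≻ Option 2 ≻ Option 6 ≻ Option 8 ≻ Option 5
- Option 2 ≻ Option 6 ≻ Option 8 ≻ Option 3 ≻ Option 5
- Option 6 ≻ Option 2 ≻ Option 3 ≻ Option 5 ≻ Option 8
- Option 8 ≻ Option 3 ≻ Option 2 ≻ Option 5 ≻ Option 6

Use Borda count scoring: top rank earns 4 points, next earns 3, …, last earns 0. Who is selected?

Option 6

Borda scores:
  Option 6: 4 + 0 + 3 + 4 + 4 + 2 + 3 + 4 + 0 = 24
  Option 3: 3 + 3 + 4 + 0 + 3 + 4 + 1 + 2 + 3 = 23
  Option 2: 0 + 2 + 1 + 1 + 0 + 3 + 4 + 3 + 2 = 16
  Option 5: 1 + 1 + 2 + 2 + 1 + 0 + 0 + 1 + 1 = 9
  Option 8: 2 + 4 + 0 + 3 + 2 + 1 + 2 + 0 + 4 = 18
Option 6 has the highest total.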